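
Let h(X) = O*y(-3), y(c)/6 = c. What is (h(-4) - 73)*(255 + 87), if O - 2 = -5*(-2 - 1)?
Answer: -129618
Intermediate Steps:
y(c) = 6*c
O = 17 (O = 2 - 5*(-2 - 1) = 2 - 5*(-3) = 2 + 15 = 17)
h(X) = -306 (h(X) = 17*(6*(-3)) = 17*(-18) = -306)
(h(-4) - 73)*(255 + 87) = (-306 - 73)*(255 + 87) = -379*342 = -129618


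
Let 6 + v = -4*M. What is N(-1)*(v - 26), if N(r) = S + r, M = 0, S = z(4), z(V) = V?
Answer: -96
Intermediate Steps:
S = 4
v = -6 (v = -6 - 4*0 = -6 + 0 = -6)
N(r) = 4 + r
N(-1)*(v - 26) = (4 - 1)*(-6 - 26) = 3*(-32) = -96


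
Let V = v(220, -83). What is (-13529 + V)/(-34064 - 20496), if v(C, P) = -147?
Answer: 3419/13640 ≈ 0.25066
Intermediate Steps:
V = -147
(-13529 + V)/(-34064 - 20496) = (-13529 - 147)/(-34064 - 20496) = -13676/(-54560) = -13676*(-1/54560) = 3419/13640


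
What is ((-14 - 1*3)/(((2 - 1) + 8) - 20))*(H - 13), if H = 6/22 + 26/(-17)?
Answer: -2666/121 ≈ -22.033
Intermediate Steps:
H = -235/187 (H = 6*(1/22) + 26*(-1/17) = 3/11 - 26/17 = -235/187 ≈ -1.2567)
((-14 - 1*3)/(((2 - 1) + 8) - 20))*(H - 13) = ((-14 - 1*3)/(((2 - 1) + 8) - 20))*(-235/187 - 13) = ((-14 - 3)/((1 + 8) - 20))*(-2666/187) = -17/(9 - 20)*(-2666/187) = -17/(-11)*(-2666/187) = -17*(-1/11)*(-2666/187) = (17/11)*(-2666/187) = -2666/121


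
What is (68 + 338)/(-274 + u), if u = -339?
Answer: -406/613 ≈ -0.66232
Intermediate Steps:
(68 + 338)/(-274 + u) = (68 + 338)/(-274 - 339) = 406/(-613) = 406*(-1/613) = -406/613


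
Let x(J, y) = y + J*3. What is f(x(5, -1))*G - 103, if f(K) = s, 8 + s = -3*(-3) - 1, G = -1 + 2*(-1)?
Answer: -103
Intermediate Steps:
x(J, y) = y + 3*J
G = -3 (G = -1 - 2 = -3)
s = 0 (s = -8 + (-3*(-3) - 1) = -8 + (9 - 1) = -8 + 8 = 0)
f(K) = 0
f(x(5, -1))*G - 103 = 0*(-3) - 103 = 0 - 103 = -103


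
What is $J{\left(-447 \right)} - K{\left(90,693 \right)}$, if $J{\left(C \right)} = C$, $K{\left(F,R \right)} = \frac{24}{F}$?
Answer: $- \frac{6709}{15} \approx -447.27$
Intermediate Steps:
$J{\left(-447 \right)} - K{\left(90,693 \right)} = -447 - \frac{24}{90} = -447 - 24 \cdot \frac{1}{90} = -447 - \frac{4}{15} = - \frac{6709}{15}$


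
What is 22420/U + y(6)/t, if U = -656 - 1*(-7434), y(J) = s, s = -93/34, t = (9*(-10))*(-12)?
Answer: 137105341/41481360 ≈ 3.3052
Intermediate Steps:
t = 1080 (t = -90*(-12) = 1080)
s = -93/34 (s = -93*1/34 = -93/34 ≈ -2.7353)
y(J) = -93/34
U = 6778 (U = -656 + 7434 = 6778)
22420/U + y(6)/t = 22420/6778 - 93/34/1080 = 22420*(1/6778) - 93/34*1/1080 = 11210/3389 - 31/12240 = 137105341/41481360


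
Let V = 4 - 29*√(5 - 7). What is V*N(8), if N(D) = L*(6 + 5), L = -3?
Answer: -132 + 957*I*√2 ≈ -132.0 + 1353.4*I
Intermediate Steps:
N(D) = -33 (N(D) = -3*(6 + 5) = -3*11 = -33)
V = 4 - 29*I*√2 ≈ 4.0 - 41.012*I
V*N(8) = (4 - 29*I*√2)*(-33) = -132 + 957*I*√2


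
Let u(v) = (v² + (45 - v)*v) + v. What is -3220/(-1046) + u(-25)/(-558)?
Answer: 749915/145917 ≈ 5.1393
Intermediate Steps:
u(v) = v + v² + v*(45 - v) (u(v) = (v² + v*(45 - v)) + v = v + v² + v*(45 - v))
-3220/(-1046) + u(-25)/(-558) = -3220/(-1046) + (46*(-25))/(-558) = -3220*(-1/1046) - 1150*(-1/558) = 1610/523 + 575/279 = 749915/145917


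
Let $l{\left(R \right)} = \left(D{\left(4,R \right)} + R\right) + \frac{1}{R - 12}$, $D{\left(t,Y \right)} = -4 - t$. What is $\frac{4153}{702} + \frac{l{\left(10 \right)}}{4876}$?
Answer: $\frac{20251081}{3422952} \approx 5.9163$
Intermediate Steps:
$l{\left(R \right)} = -8 + R + \frac{1}{-12 + R}$ ($l{\left(R \right)} = \left(\left(-4 - 4\right) + R\right) + \frac{1}{R - 12} = \left(\left(-4 - 4\right) + R\right) + \frac{1}{-12 + R} = \left(-8 + R\right) + \frac{1}{-12 + R} = -8 + R + \frac{1}{-12 + R}$)
$\frac{4153}{702} + \frac{l{\left(10 \right)}}{4876} = \frac{4153}{702} + \frac{\frac{1}{-12 + 10} \left(97 + 10^{2} - 200\right)}{4876} = 4153 \cdot \frac{1}{702} + \frac{97 + 100 - 200}{-2} \cdot \frac{1}{4876} = \frac{4153}{702} + \left(- \frac{1}{2}\right) \left(-3\right) \frac{1}{4876} = \frac{4153}{702} + \frac{3}{2} \cdot \frac{1}{4876} = \frac{4153}{702} + \frac{3}{9752} = \frac{20251081}{3422952}$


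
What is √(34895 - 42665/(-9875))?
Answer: 3*√605018498/395 ≈ 186.81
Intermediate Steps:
√(34895 - 42665/(-9875)) = √(34895 - 42665*(-1/9875)) = √(34895 + 8533/1975) = √(68926158/1975) = 3*√605018498/395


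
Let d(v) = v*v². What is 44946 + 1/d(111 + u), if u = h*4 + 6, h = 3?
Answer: 96485083795/2146689 ≈ 44946.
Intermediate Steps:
u = 18 (u = 3*4 + 6 = 12 + 6 = 18)
d(v) = v³
44946 + 1/d(111 + u) = 44946 + 1/((111 + 18)³) = 44946 + 1/(129³) = 44946 + 1/2146689 = 96485083795/2146689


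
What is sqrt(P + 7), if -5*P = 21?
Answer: sqrt(70)/5 ≈ 1.6733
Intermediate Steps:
P = -21/5 (P = -1/5*21 = -21/5 ≈ -4.2000)
sqrt(P + 7) = sqrt(-21/5 + 7) = sqrt(14/5) = sqrt(70)/5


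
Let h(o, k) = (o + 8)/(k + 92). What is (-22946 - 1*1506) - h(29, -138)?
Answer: -1124755/46 ≈ -24451.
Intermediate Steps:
h(o, k) = (8 + o)/(92 + k)
(-22946 - 1*1506) - h(29, -138) = (-22946 - 1*1506) - (8 + 29)/(92 - 138) = (-22946 - 1506) - 37/(-46) = -24452 - (-1)*37/46 = -24452 - 1*(-37/46) = -24452 + 37/46 = -1124755/46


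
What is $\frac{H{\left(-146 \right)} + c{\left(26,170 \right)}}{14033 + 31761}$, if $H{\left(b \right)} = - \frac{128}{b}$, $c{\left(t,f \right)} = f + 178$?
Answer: $\frac{12734}{1671481} \approx 0.0076184$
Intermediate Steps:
$c{\left(t,f \right)} = 178 + f$
$\frac{H{\left(-146 \right)} + c{\left(26,170 \right)}}{14033 + 31761} = \frac{- \frac{128}{-146} + \left(178 + 170\right)}{14033 + 31761} = \frac{\left(-128\right) \left(- \frac{1}{146}\right) + 348}{45794} = \left(\frac{64}{73} + 348\right) \frac{1}{45794} = \frac{25468}{73} \cdot \frac{1}{45794} = \frac{12734}{1671481}$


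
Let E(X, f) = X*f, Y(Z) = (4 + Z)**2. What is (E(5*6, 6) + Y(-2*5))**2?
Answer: 46656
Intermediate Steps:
(E(5*6, 6) + Y(-2*5))**2 = ((5*6)*6 + (4 - 2*5)**2)**2 = (30*6 + (4 - 10)**2)**2 = (180 + (-6)**2)**2 = (180 + 36)**2 = 216**2 = 46656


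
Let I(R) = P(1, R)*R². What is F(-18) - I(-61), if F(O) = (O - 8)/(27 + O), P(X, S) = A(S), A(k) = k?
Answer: 2042803/9 ≈ 2.2698e+5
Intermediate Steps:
P(X, S) = S
F(O) = (-8 + O)/(27 + O)
I(R) = R³ (I(R) = R*R² = R³)
F(-18) - I(-61) = (-8 - 18)/(27 - 18) - 1*(-61)³ = -26/9 - 1*(-226981) = (⅑)*(-26) + 226981 = -26/9 + 226981 = 2042803/9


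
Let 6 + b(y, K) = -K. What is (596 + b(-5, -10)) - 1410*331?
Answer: -466110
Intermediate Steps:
b(y, K) = -6 - K
(596 + b(-5, -10)) - 1410*331 = (596 + (-6 - 1*(-10))) - 1410*331 = (596 + (-6 + 10)) - 466710 = (596 + 4) - 466710 = 600 - 466710 = -466110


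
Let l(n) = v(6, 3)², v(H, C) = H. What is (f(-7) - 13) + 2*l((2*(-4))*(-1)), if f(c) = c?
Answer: 52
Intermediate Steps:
l(n) = 36 (l(n) = 6² = 36)
(f(-7) - 13) + 2*l((2*(-4))*(-1)) = (-7 - 13) + 2*36 = -20 + 72 = 52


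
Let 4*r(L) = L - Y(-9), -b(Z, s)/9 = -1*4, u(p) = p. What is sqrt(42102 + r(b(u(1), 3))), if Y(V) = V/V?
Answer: sqrt(168443)/2 ≈ 205.21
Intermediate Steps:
Y(V) = 1
b(Z, s) = 36 (b(Z, s) = -(-9)*4 = -9*(-4) = 36)
r(L) = -1/4 + L/4 (r(L) = (L - 1*1)/4 = (L - 1)/4 = (-1 + L)/4 = -1/4 + L/4)
sqrt(42102 + r(b(u(1), 3))) = sqrt(42102 + (-1/4 + (1/4)*36)) = sqrt(42102 + (-1/4 + 9)) = sqrt(42102 + 35/4) = sqrt(168443/4) = sqrt(168443)/2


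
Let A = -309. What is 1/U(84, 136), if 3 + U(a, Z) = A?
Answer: -1/312 ≈ -0.0032051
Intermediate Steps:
U(a, Z) = -312 (U(a, Z) = -3 - 309 = -312)
1/U(84, 136) = 1/(-312) = -1/312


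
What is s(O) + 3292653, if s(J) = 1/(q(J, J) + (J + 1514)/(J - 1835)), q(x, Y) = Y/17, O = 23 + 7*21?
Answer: 49277846463/14966 ≈ 3.2927e+6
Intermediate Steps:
O = 170 (O = 23 + 147 = 170)
q(x, Y) = Y/17 (q(x, Y) = Y*(1/17) = Y/17)
s(J) = 1/(J/17 + (1514 + J)/(-1835 + J)) (s(J) = 1/(J/17 + (J + 1514)/(J - 1835)) = 1/(J/17 + (1514 + J)/(-1835 + J)))
s(O) + 3292653 = 17*(-1835 + 170)/(25738 + 170² - 1818*170) + 3292653 = 17*(-1665)/(25738 + 28900 - 309060) + 3292653 = 17*(-1665)/(-254422) + 3292653 = 17*(-1/254422)*(-1665) + 3292653 = 1665/14966 + 3292653 = 49277846463/14966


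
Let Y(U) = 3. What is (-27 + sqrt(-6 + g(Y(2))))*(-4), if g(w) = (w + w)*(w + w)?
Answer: 108 - 4*sqrt(30) ≈ 86.091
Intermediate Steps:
g(w) = 4*w**2 (g(w) = (2*w)*(2*w) = 4*w**2)
(-27 + sqrt(-6 + g(Y(2))))*(-4) = (-27 + sqrt(-6 + 4*3**2))*(-4) = (-27 + sqrt(-6 + 4*9))*(-4) = (-27 + sqrt(-6 + 36))*(-4) = (-27 + sqrt(30))*(-4) = 108 - 4*sqrt(30)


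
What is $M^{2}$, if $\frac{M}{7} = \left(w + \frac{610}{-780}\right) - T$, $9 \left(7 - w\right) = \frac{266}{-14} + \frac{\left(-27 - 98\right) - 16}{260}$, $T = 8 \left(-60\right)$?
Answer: $\frac{63997072033489}{5475600} \approx 1.1688 \cdot 10^{7}$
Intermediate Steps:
$T = -480$
$w = \frac{21461}{2340}$ ($w = 7 - \frac{\frac{266}{-14} + \frac{\left(-27 - 98\right) - 16}{260}}{9} = 7 - \frac{266 \left(- \frac{1}{14}\right) + \left(-125 - 16\right) \frac{1}{260}}{9} = 7 - \frac{-19 - \frac{141}{260}}{9} = 7 - - \frac{5081}{2340} = 7 + \frac{5081}{2340} = \frac{21461}{2340} \approx 9.1714$)
$M = \frac{7999817}{2340}$ ($M = 7 \left(\left(\frac{21461}{2340} + \frac{610}{-780}\right) - -480\right) = 7 \left(\left(\frac{21461}{2340} + 610 \left(- \frac{1}{780}\right)\right) + 480\right) = 7 \left(\left(\frac{21461}{2340} - \frac{61}{78}\right) + 480\right) = 7 \left(\frac{19631}{2340} + 480\right) = 7 \cdot \frac{1142831}{2340} = \frac{7999817}{2340} \approx 3418.7$)
$M^{2} = \left(\frac{7999817}{2340}\right)^{2} = \frac{63997072033489}{5475600}$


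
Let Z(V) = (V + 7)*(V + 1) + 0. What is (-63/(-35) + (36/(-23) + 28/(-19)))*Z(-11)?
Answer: -21656/437 ≈ -49.556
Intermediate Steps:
Z(V) = (1 + V)*(7 + V) (Z(V) = (7 + V)*(1 + V) + 0 = (1 + V)*(7 + V) + 0 = (1 + V)*(7 + V))
(-63/(-35) + (36/(-23) + 28/(-19)))*Z(-11) = (-63/(-35) + (36/(-23) + 28/(-19)))*(7 + (-11)² + 8*(-11)) = (-63*(-1/35) + (36*(-1/23) + 28*(-1/19)))*(7 + 121 - 88) = (9/5 + (-36/23 - 28/19))*40 = (9/5 - 1328/437)*40 = -2707/2185*40 = -21656/437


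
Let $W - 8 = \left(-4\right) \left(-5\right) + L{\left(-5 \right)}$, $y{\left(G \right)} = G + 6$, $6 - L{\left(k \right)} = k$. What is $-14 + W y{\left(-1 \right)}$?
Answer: $181$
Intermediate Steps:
$L{\left(k \right)} = 6 - k$
$y{\left(G \right)} = 6 + G$
$W = 39$ ($W = 8 + \left(\left(-4\right) \left(-5\right) + \left(6 - -5\right)\right) = 8 + \left(20 + \left(6 + 5\right)\right) = 8 + \left(20 + 11\right) = 8 + 31 = 39$)
$-14 + W y{\left(-1 \right)} = -14 + 39 \left(6 - 1\right) = -14 + 39 \cdot 5 = -14 + 195 = 181$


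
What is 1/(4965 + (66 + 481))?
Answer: 1/5512 ≈ 0.00018142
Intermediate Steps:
1/(4965 + (66 + 481)) = 1/(4965 + 547) = 1/5512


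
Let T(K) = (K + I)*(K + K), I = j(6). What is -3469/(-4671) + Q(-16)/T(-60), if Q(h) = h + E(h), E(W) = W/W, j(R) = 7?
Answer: 1466185/1980504 ≈ 0.74031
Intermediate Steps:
E(W) = 1
I = 7
T(K) = 2*K*(7 + K) (T(K) = (K + 7)*(K + K) = (7 + K)*(2*K) = 2*K*(7 + K))
Q(h) = 1 + h (Q(h) = h + 1 = 1 + h)
-3469/(-4671) + Q(-16)/T(-60) = -3469/(-4671) + (1 - 16)/((2*(-60)*(7 - 60))) = -3469*(-1/4671) - 15/(2*(-60)*(-53)) = 3469/4671 - 15/6360 = 3469/4671 - 15*1/6360 = 3469/4671 - 1/424 = 1466185/1980504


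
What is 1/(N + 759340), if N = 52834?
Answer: 1/812174 ≈ 1.2313e-6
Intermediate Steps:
1/(N + 759340) = 1/(52834 + 759340) = 1/812174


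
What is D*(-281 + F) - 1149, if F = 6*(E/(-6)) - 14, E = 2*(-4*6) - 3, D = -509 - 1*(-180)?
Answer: 79127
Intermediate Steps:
D = -329 (D = -509 + 180 = -329)
E = -51 (E = 2*(-24) - 3 = -48 - 3 = -51)
F = 37 (F = 6*(-51/(-6)) - 14 = 6*(-51*(-1/6)) - 14 = 6*(17/2) - 14 = 51 - 14 = 37)
D*(-281 + F) - 1149 = -329*(-281 + 37) - 1149 = -329*(-244) - 1149 = 80276 - 1149 = 79127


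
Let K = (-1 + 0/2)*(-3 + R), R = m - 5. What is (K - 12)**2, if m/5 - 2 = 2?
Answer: 576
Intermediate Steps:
m = 20 (m = 10 + 5*2 = 10 + 10 = 20)
R = 15 (R = 20 - 5 = 15)
K = -12 (K = (-1 + 0/2)*(-3 + 15) = (-1 + 0*(1/2))*12 = (-1 + 0)*12 = -1*12 = -12)
(K - 12)**2 = (-12 - 12)**2 = (-24)**2 = 576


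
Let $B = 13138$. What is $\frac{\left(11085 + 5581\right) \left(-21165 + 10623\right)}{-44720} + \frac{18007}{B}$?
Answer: $\frac{22202495569}{5649340} \approx 3930.1$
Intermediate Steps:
$\frac{\left(11085 + 5581\right) \left(-21165 + 10623\right)}{-44720} + \frac{18007}{B} = \frac{\left(11085 + 5581\right) \left(-21165 + 10623\right)}{-44720} + \frac{18007}{13138} = 16666 \left(-10542\right) \left(- \frac{1}{44720}\right) + 18007 \cdot \frac{1}{13138} = \left(-175692972\right) \left(- \frac{1}{44720}\right) + \frac{18007}{13138} = \frac{3378711}{860} + \frac{18007}{13138} = \frac{22202495569}{5649340}$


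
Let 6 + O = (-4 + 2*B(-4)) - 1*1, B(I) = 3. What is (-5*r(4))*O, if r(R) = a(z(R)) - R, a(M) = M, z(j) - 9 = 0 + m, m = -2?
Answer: 75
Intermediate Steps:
z(j) = 7 (z(j) = 9 + (0 - 2) = 9 - 2 = 7)
r(R) = 7 - R
O = -5 (O = -6 + ((-4 + 2*3) - 1*1) = -6 + ((-4 + 6) - 1) = -6 + (2 - 1) = -6 + 1 = -5)
(-5*r(4))*O = -5*(7 - 1*4)*(-5) = -5*(7 - 4)*(-5) = -5*3*(-5) = -15*(-5) = 75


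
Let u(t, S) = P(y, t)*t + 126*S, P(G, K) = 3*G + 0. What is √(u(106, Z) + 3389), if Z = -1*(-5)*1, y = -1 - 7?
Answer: 5*√59 ≈ 38.406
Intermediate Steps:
y = -8
Z = 5 (Z = 5*1 = 5)
P(G, K) = 3*G
u(t, S) = -24*t + 126*S (u(t, S) = (3*(-8))*t + 126*S = -24*t + 126*S)
√(u(106, Z) + 3389) = √((-24*106 + 126*5) + 3389) = √((-2544 + 630) + 3389) = √(-1914 + 3389) = √1475 = 5*√59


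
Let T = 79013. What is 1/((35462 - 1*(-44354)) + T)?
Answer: 1/158829 ≈ 6.2961e-6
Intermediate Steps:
1/((35462 - 1*(-44354)) + T) = 1/((35462 - 1*(-44354)) + 79013) = 1/((35462 + 44354) + 79013) = 1/(79816 + 79013) = 1/158829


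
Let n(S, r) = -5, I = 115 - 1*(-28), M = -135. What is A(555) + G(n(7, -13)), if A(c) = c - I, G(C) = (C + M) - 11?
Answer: 261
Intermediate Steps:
I = 143 (I = 115 + 28 = 143)
G(C) = -146 + C (G(C) = (C - 135) - 11 = (-135 + C) - 11 = -146 + C)
A(c) = -143 + c (A(c) = c - 1*143 = c - 143 = -143 + c)
A(555) + G(n(7, -13)) = (-143 + 555) + (-146 - 5) = 412 - 151 = 261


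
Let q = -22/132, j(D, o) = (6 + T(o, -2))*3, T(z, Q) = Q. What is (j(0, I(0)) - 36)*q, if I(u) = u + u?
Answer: 4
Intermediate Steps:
I(u) = 2*u
j(D, o) = 12 (j(D, o) = (6 - 2)*3 = 4*3 = 12)
q = -⅙ (q = -22*1/132 = -⅙ ≈ -0.16667)
(j(0, I(0)) - 36)*q = (12 - 36)*(-⅙) = -24*(-⅙) = 4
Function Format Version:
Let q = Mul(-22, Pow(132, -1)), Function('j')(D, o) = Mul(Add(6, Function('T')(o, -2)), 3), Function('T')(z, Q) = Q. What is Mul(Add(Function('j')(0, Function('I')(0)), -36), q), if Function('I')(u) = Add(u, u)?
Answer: 4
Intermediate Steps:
Function('I')(u) = Mul(2, u)
Function('j')(D, o) = 12 (Function('j')(D, o) = Mul(Add(6, -2), 3) = Mul(4, 3) = 12)
q = Rational(-1, 6) (q = Mul(-22, Rational(1, 132)) = Rational(-1, 6) ≈ -0.16667)
Mul(Add(Function('j')(0, Function('I')(0)), -36), q) = Mul(Add(12, -36), Rational(-1, 6)) = Mul(-24, Rational(-1, 6)) = 4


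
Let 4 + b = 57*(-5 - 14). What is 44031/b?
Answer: -44031/1087 ≈ -40.507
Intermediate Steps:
b = -1087 (b = -4 + 57*(-5 - 14) = -4 + 57*(-19) = -4 - 1083 = -1087)
44031/b = 44031/(-1087) = 44031*(-1/1087) = -44031/1087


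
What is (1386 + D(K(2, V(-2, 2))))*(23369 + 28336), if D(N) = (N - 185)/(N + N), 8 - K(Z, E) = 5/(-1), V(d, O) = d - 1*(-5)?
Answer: 927174060/13 ≈ 7.1321e+7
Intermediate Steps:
V(d, O) = 5 + d (V(d, O) = d + 5 = 5 + d)
K(Z, E) = 13 (K(Z, E) = 8 - 5/(-1) = 8 - 5*(-1) = 8 - 1*(-5) = 8 + 5 = 13)
D(N) = (-185 + N)/(2*N) (D(N) = (-185 + N)/((2*N)) = (-185 + N)*(1/(2*N)) = (-185 + N)/(2*N))
(1386 + D(K(2, V(-2, 2))))*(23369 + 28336) = (1386 + (½)*(-185 + 13)/13)*(23369 + 28336) = (1386 + (½)*(1/13)*(-172))*51705 = (1386 - 86/13)*51705 = (17932/13)*51705 = 927174060/13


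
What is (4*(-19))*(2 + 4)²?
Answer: -2736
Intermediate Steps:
(4*(-19))*(2 + 4)² = -76*6² = -76*36 = -2736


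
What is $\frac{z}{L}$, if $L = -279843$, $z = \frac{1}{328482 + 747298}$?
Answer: $- \frac{1}{301049502540} \approx -3.3217 \cdot 10^{-12}$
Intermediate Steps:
$z = \frac{1}{1075780} \approx 9.2956 \cdot 10^{-7}$
$\frac{z}{L} = \frac{1}{1075780 \left(-279843\right)} = \frac{1}{1075780} \left(- \frac{1}{279843}\right) = - \frac{1}{301049502540}$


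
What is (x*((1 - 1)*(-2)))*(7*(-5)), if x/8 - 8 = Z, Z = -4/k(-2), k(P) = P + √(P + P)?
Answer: 0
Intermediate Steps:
k(P) = P + √2*√P (k(P) = P + √(2*P) = P + √2*√P)
Z = -(-2 - 2*I)/2 (Z = -4/(-2 + √2*√(-2)) = -4/(-2 + √2*(I*√2)) = -4*(-2 - 2*I)/8 = -(-2 - 2*I)/2 ≈ 1.0 + 1.0*I)
x = 72 + 8*I (x = 64 + 8*(1 + I) = 64 + (8 + 8*I) = 72 + 8*I ≈ 72.0 + 8.0*I)
(x*((1 - 1)*(-2)))*(7*(-5)) = ((72 + 8*I)*((1 - 1)*(-2)))*(7*(-5)) = ((72 + 8*I)*(0*(-2)))*(-35) = ((72 + 8*I)*0)*(-35) = 0*(-35) = 0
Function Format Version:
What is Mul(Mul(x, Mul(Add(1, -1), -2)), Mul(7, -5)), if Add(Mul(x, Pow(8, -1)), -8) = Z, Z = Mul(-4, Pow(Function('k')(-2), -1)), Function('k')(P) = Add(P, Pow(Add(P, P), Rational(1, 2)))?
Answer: 0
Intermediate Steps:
Function('k')(P) = Add(P, Mul(Pow(2, Rational(1, 2)), Pow(P, Rational(1, 2)))) (Function('k')(P) = Add(P, Pow(Mul(2, P), Rational(1, 2))) = Add(P, Mul(Pow(2, Rational(1, 2)), Pow(P, Rational(1, 2)))))
Z = Mul(Rational(-1, 2), Add(-2, Mul(-2, I))) (Z = Mul(-4, Pow(Add(-2, Mul(Pow(2, Rational(1, 2)), Pow(-2, Rational(1, 2)))), -1)) = Mul(-4, Pow(Add(-2, Mul(Pow(2, Rational(1, 2)), Mul(I, Pow(2, Rational(1, 2))))), -1)) = Mul(-4, Pow(Add(-2, Mul(2, I)), -1)) = Mul(-4, Mul(Rational(1, 8), Add(-2, Mul(-2, I)))) = Mul(Rational(-1, 2), Add(-2, Mul(-2, I))) ≈ Add(1.0000, Mul(1.0000, I)))
x = Add(72, Mul(8, I)) (x = Add(64, Mul(8, Add(1, I))) = Add(64, Add(8, Mul(8, I))) = Add(72, Mul(8, I)) ≈ Add(72.000, Mul(8.0000, I)))
Mul(Mul(x, Mul(Add(1, -1), -2)), Mul(7, -5)) = Mul(Mul(Add(72, Mul(8, I)), Mul(Add(1, -1), -2)), Mul(7, -5)) = Mul(Mul(Add(72, Mul(8, I)), Mul(0, -2)), -35) = Mul(Mul(Add(72, Mul(8, I)), 0), -35) = Mul(0, -35) = 0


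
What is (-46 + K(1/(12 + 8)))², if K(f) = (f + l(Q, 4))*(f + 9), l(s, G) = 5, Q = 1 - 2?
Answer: 14161/160000 ≈ 0.088506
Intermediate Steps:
Q = -1
K(f) = (5 + f)*(9 + f) (K(f) = (f + 5)*(f + 9) = (5 + f)*(9 + f))
(-46 + K(1/(12 + 8)))² = (-46 + (45 + (1/(12 + 8))² + 14/(12 + 8)))² = (-46 + (45 + (1/20)² + 14/20))² = (-46 + (45 + (1/20)² + 14*(1/20)))² = (-46 + (45 + 1/400 + 7/10))² = (-46 + 18281/400)² = (-119/400)² = 14161/160000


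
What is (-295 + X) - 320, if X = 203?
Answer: -412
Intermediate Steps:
(-295 + X) - 320 = (-295 + 203) - 320 = -92 - 320 = -412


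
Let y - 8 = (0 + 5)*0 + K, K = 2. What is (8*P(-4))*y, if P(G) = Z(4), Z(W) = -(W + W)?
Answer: -640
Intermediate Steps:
Z(W) = -2*W
P(G) = -8 (P(G) = -2*4 = -8)
y = 10 (y = 8 + ((0 + 5)*0 + 2) = 8 + (5*0 + 2) = 8 + (0 + 2) = 8 + 2 = 10)
(8*P(-4))*y = (8*(-8))*10 = -64*10 = -640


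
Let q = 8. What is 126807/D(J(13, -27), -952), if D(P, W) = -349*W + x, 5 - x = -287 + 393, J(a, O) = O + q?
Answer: 126807/332147 ≈ 0.38178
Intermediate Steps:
J(a, O) = 8 + O (J(a, O) = O + 8 = 8 + O)
x = -101 (x = 5 - (-287 + 393) = 5 - 1*106 = 5 - 106 = -101)
D(P, W) = -101 - 349*W (D(P, W) = -349*W - 101 = -101 - 349*W)
126807/D(J(13, -27), -952) = 126807/(-101 - 349*(-952)) = 126807/(-101 + 332248) = 126807/332147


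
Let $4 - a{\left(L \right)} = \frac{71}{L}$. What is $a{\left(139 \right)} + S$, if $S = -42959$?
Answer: $- \frac{5970816}{139} \approx -42956.0$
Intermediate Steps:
$a{\left(L \right)} = 4 - \frac{71}{L}$
$a{\left(139 \right)} + S = \left(4 - \frac{71}{139}\right) - 42959 = \frac{485}{139} - 42959 = - \frac{5970816}{139}$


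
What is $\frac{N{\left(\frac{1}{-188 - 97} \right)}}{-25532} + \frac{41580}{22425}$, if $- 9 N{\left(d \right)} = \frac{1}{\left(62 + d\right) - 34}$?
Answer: $\frac{130318017821}{70283340660} \approx 1.8542$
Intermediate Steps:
$N{\left(d \right)} = - \frac{1}{9 \left(28 + d\right)}$ ($N{\left(d \right)} = - \frac{1}{9 \left(\left(62 + d\right) - 34\right)} = - \frac{1}{9 \left(28 + d\right)}$)
$\frac{N{\left(\frac{1}{-188 - 97} \right)}}{-25532} + \frac{41580}{22425} = \frac{\left(-1\right) \frac{1}{252 + \frac{9}{-188 - 97}}}{-25532} + \frac{41580}{22425} = - \frac{1}{252 + \frac{9}{-285}} \left(- \frac{1}{25532}\right) + 41580 \cdot \frac{1}{22425} = - \frac{1}{252 + 9 \left(- \frac{1}{285}\right)} \left(- \frac{1}{25532}\right) + \frac{2772}{1495} = - \frac{1}{252 - \frac{3}{95}} \left(- \frac{1}{25532}\right) + \frac{2772}{1495} = - \frac{1}{\frac{23937}{95}} \left(- \frac{1}{25532}\right) + \frac{2772}{1495} = \left(-1\right) \frac{95}{23937} \left(- \frac{1}{25532}\right) + \frac{2772}{1495} = \left(- \frac{95}{23937}\right) \left(- \frac{1}{25532}\right) + \frac{2772}{1495} = \frac{95}{611159484} + \frac{2772}{1495} = \frac{130318017821}{70283340660}$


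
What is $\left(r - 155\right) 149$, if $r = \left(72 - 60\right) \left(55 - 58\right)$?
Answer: $-28459$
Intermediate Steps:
$r = -36$ ($r = 12 \left(-3\right) = -36$)
$\left(r - 155\right) 149 = \left(-36 - 155\right) 149 = \left(-191\right) 149 = -28459$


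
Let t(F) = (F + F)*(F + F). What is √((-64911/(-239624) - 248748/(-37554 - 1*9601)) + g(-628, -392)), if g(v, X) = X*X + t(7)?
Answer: √828354175954929100190/73373180 ≈ 392.26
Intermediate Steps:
t(F) = 4*F² (t(F) = (2*F)*(2*F) = 4*F²)
g(v, X) = 196 + X² (g(v, X) = X*X + 4*7² = X² + 4*49 = X² + 196 = 196 + X²)
√((-64911/(-239624) - 248748/(-37554 - 1*9601)) + g(-628, -392)) = √((-64911/(-239624) - 248748/(-37554 - 1*9601)) + (196 + (-392)²)) = √((-64911*(-1/239624) - 248748/(-37554 - 9601)) + (196 + 153664)) = √((843/3112 - 248748/(-47155)) + 153860) = √((843/3112 - 248748*(-1/47155)) + 153860) = √((843/3112 + 248748/47155) + 153860) = √(813855441/146746360 + 153860) = √(22579208805041/146746360) = √828354175954929100190/73373180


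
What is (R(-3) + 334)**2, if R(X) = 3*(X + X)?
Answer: 99856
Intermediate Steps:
R(X) = 6*X (R(X) = 3*(2*X) = 6*X)
(R(-3) + 334)**2 = (6*(-3) + 334)**2 = (-18 + 334)**2 = 316**2 = 99856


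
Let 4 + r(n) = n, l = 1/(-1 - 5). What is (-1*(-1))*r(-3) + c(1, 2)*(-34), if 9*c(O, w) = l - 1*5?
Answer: 338/27 ≈ 12.519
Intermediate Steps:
l = -⅙ (l = 1/(-6) = -⅙ ≈ -0.16667)
r(n) = -4 + n
c(O, w) = -31/54 (c(O, w) = (-⅙ - 1*5)/9 = (-⅙ - 5)/9 = (⅑)*(-31/6) = -31/54)
(-1*(-1))*r(-3) + c(1, 2)*(-34) = (-1*(-1))*(-4 - 3) - 31/54*(-34) = 1*(-7) + 527/27 = -7 + 527/27 = 338/27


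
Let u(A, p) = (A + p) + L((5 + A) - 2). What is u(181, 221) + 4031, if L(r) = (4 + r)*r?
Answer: 39025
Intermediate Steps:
L(r) = r*(4 + r)
u(A, p) = A + p + (3 + A)*(7 + A) (u(A, p) = (A + p) + ((5 + A) - 2)*(4 + ((5 + A) - 2)) = (A + p) + (3 + A)*(4 + (3 + A)) = (A + p) + (3 + A)*(7 + A) = A + p + (3 + A)*(7 + A))
u(181, 221) + 4031 = (181 + 221 + (3 + 181)*(7 + 181)) + 4031 = (181 + 221 + 184*188) + 4031 = (181 + 221 + 34592) + 4031 = 34994 + 4031 = 39025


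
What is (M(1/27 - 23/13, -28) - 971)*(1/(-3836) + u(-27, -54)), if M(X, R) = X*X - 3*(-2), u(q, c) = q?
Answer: 12275399562473/472599036 ≈ 25974.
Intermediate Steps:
M(X, R) = 6 + X**2 (M(X, R) = X**2 + 6 = 6 + X**2)
(M(1/27 - 23/13, -28) - 971)*(1/(-3836) + u(-27, -54)) = ((6 + (1/27 - 23/13)**2) - 971)*(1/(-3836) - 27) = ((6 + (1*(1/27) - 23*1/13)**2) - 971)*(-1/3836 - 27) = ((6 + (1/27 - 23/13)**2) - 971)*(-103573/3836) = ((6 + (-608/351)**2) - 971)*(-103573/3836) = ((6 + 369664/123201) - 971)*(-103573/3836) = (1108870/123201 - 971)*(-103573/3836) = -118519301/123201*(-103573/3836) = 12275399562473/472599036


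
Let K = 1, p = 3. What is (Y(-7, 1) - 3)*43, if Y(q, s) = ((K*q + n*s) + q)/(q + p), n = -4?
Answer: 129/2 ≈ 64.500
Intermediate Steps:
Y(q, s) = (-4*s + 2*q)/(3 + q) (Y(q, s) = ((1*q - 4*s) + q)/(q + 3) = ((q - 4*s) + q)/(3 + q) = (-4*s + 2*q)/(3 + q))
(Y(-7, 1) - 3)*43 = (2*(-7 - 2*1)/(3 - 7) - 3)*43 = (2*(-7 - 2)/(-4) - 3)*43 = (2*(-1/4)*(-9) - 3)*43 = (9/2 - 3)*43 = (3/2)*43 = 129/2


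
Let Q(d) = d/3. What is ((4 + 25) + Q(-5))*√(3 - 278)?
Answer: 410*I*√11/3 ≈ 453.27*I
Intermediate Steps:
Q(d) = d/3 (Q(d) = d*(⅓) = d/3)
((4 + 25) + Q(-5))*√(3 - 278) = ((4 + 25) + (⅓)*(-5))*√(3 - 278) = (29 - 5/3)*√(-275) = 82*(5*I*√11)/3 = 410*I*√11/3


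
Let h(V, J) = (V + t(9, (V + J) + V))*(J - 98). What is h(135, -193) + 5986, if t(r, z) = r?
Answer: -35918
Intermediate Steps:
h(V, J) = (-98 + J)*(9 + V) (h(V, J) = (V + 9)*(J - 98) = (9 + V)*(-98 + J) = (-98 + J)*(9 + V))
h(135, -193) + 5986 = (-882 - 98*135 + 9*(-193) - 193*135) + 5986 = (-882 - 13230 - 1737 - 26055) + 5986 = -41904 + 5986 = -35918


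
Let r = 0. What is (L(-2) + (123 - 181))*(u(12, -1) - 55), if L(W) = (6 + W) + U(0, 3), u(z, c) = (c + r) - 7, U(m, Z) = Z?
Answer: 3213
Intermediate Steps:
u(z, c) = -7 + c (u(z, c) = (c + 0) - 7 = c - 7 = -7 + c)
L(W) = 9 + W (L(W) = (6 + W) + 3 = 9 + W)
(L(-2) + (123 - 181))*(u(12, -1) - 55) = ((9 - 2) + (123 - 181))*((-7 - 1) - 55) = (7 - 58)*(-8 - 55) = -51*(-63) = 3213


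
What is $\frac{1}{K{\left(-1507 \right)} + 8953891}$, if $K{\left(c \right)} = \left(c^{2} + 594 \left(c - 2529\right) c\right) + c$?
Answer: $\frac{1}{3624081121} \approx 2.7593 \cdot 10^{-10}$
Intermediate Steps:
$K{\left(c \right)} = c + c^{2} + c \left(-1502226 + 594 c\right)$ ($K{\left(c \right)} = \left(c^{2} + 594 \left(-2529 + c\right) c\right) + c = \left(c^{2} + \left(-1502226 + 594 c\right) c\right) + c = \left(c^{2} + c \left(-1502226 + 594 c\right)\right) + c = c + c^{2} + c \left(-1502226 + 594 c\right)$)
$\frac{1}{K{\left(-1507 \right)} + 8953891} = \frac{1}{5 \left(-1507\right) \left(-300445 + 119 \left(-1507\right)\right) + 8953891} = \frac{1}{5 \left(-1507\right) \left(-300445 - 179333\right) + 8953891} = \frac{1}{5 \left(-1507\right) \left(-479778\right) + 8953891} = \frac{1}{3615127230 + 8953891} = \frac{1}{3624081121}$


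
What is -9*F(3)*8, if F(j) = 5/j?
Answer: -120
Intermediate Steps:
-9*F(3)*8 = -45/3*8 = -9*5/3*8 = -15*8 = -120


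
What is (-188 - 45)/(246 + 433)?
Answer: -233/679 ≈ -0.34315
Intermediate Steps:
(-188 - 45)/(246 + 433) = -233/679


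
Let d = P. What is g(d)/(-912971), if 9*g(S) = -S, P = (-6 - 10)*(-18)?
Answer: 32/912971 ≈ 3.5050e-5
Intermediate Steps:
P = 288 (P = -16*(-18) = 288)
d = 288
g(S) = -S/9 (g(S) = (-S)/9 = -S/9)
g(d)/(-912971) = -⅑*288/(-912971) = -32*(-1/912971) = 32/912971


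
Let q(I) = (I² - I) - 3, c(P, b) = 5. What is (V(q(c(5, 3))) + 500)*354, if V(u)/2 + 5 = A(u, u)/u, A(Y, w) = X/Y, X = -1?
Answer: 50129232/289 ≈ 1.7346e+5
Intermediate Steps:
A(Y, w) = -1/Y
q(I) = -3 + I² - I
V(u) = -10 - 2/u² (V(u) = -10 + 2*((-1/u)/u) = -10 + 2*(-1/u²) = -10 - 2/u²)
(V(q(c(5, 3))) + 500)*354 = ((-10 - 2/(-3 + 5² - 1*5)²) + 500)*354 = ((-10 - 2/(-3 + 25 - 5)²) + 500)*354 = ((-10 - 2/17²) + 500)*354 = ((-10 - 2*1/289) + 500)*354 = ((-10 - 2/289) + 500)*354 = (-2892/289 + 500)*354 = (141608/289)*354 = 50129232/289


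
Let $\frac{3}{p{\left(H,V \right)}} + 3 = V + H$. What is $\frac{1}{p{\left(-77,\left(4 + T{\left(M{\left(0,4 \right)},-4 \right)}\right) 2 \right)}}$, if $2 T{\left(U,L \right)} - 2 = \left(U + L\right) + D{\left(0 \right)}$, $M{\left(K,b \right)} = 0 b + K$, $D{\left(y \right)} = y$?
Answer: $- \frac{74}{3} \approx -24.667$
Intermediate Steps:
$M{\left(K,b \right)} = K$ ($M{\left(K,b \right)} = 0 + K = K$)
$T{\left(U,L \right)} = 1 + \frac{L}{2} + \frac{U}{2}$ ($T{\left(U,L \right)} = 1 + \frac{\left(U + L\right) + 0}{2} = 1 + \frac{\left(L + U\right) + 0}{2} = 1 + \frac{L + U}{2} = 1 + \left(\frac{L}{2} + \frac{U}{2}\right) = 1 + \frac{L}{2} + \frac{U}{2}$)
$p{\left(H,V \right)} = \frac{3}{-3 + H + V}$ ($p{\left(H,V \right)} = \frac{3}{-3 + \left(V + H\right)} = \frac{3}{-3 + \left(H + V\right)} = \frac{3}{-3 + H + V}$)
$\frac{1}{p{\left(-77,\left(4 + T{\left(M{\left(0,4 \right)},-4 \right)}\right) 2 \right)}} = \frac{1}{3 \frac{1}{-3 - 77 + \left(4 + \left(1 + \frac{1}{2} \left(-4\right) + \frac{1}{2} \cdot 0\right)\right) 2}} = \frac{1}{3 \frac{1}{-3 - 77 + \left(4 + \left(1 - 2 + 0\right)\right) 2}} = \frac{1}{3 \frac{1}{-3 - 77 + \left(4 - 1\right) 2}} = \frac{1}{3 \frac{1}{-3 - 77 + 3 \cdot 2}} = \frac{1}{3 \frac{1}{-3 - 77 + 6}} = \frac{1}{3 \frac{1}{-74}} = \frac{1}{3 \left(- \frac{1}{74}\right)} = \frac{1}{- \frac{3}{74}} = - \frac{74}{3}$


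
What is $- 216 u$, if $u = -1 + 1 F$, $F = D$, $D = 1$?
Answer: $0$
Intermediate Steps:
$F = 1$
$u = 0$ ($u = -1 + 1 \cdot 1 = -1 + 1 = 0$)
$- 216 u = \left(-216\right) 0 = 0$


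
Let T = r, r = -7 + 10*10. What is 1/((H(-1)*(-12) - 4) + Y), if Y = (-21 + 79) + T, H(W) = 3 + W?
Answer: 1/123 ≈ 0.0081301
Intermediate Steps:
r = 93 (r = -7 + 100 = 93)
T = 93
Y = 151 (Y = (-21 + 79) + 93 = 58 + 93 = 151)
1/((H(-1)*(-12) - 4) + Y) = 1/(((3 - 1)*(-12) - 4) + 151) = 1/((2*(-12) - 4) + 151) = 1/((-24 - 4) + 151) = 1/(-28 + 151) = 1/123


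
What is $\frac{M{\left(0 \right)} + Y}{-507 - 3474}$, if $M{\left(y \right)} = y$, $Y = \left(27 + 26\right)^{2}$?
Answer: $- \frac{2809}{3981} \approx -0.7056$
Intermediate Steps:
$Y = 2809$ ($Y = 53^{2} = 2809$)
$\frac{M{\left(0 \right)} + Y}{-507 - 3474} = \frac{0 + 2809}{-507 - 3474} = \frac{2809}{-3981} = 2809 \left(- \frac{1}{3981}\right) = - \frac{2809}{3981}$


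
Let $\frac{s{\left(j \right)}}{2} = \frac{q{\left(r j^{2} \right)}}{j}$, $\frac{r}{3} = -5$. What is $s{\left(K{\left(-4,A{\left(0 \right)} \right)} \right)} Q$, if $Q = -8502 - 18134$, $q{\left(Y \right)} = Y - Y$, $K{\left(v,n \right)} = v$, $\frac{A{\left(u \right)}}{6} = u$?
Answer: $0$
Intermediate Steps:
$r = -15$ ($r = 3 \left(-5\right) = -15$)
$A{\left(u \right)} = 6 u$
$q{\left(Y \right)} = 0$
$Q = -26636$
$s{\left(j \right)} = 0$ ($s{\left(j \right)} = 2 \frac{0}{j} = 2 \cdot 0 = 0$)
$s{\left(K{\left(-4,A{\left(0 \right)} \right)} \right)} Q = 0 \left(-26636\right) = 0$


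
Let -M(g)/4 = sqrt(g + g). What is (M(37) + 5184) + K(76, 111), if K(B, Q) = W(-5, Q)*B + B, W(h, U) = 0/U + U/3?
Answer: 8072 - 4*sqrt(74) ≈ 8037.6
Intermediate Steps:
W(h, U) = U/3 (W(h, U) = 0 + U*(1/3) = 0 + U/3 = U/3)
M(g) = -4*sqrt(2)*sqrt(g) (M(g) = -4*sqrt(g + g) = -4*sqrt(2)*sqrt(g))
K(B, Q) = B + B*Q/3 (K(B, Q) = (Q/3)*B + B = B*Q/3 + B = B + B*Q/3)
(M(37) + 5184) + K(76, 111) = (-4*sqrt(2)*sqrt(37) + 5184) + (1/3)*76*(3 + 111) = (-4*sqrt(74) + 5184) + (1/3)*76*114 = (5184 - 4*sqrt(74)) + 2888 = 8072 - 4*sqrt(74)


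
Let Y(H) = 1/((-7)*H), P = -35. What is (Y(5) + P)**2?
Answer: 1503076/1225 ≈ 1227.0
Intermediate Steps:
Y(H) = -1/(7*H)
(Y(5) + P)**2 = (-1/7/5 - 35)**2 = (-1/7*1/5 - 35)**2 = (-1/35 - 35)**2 = (-1226/35)**2 = 1503076/1225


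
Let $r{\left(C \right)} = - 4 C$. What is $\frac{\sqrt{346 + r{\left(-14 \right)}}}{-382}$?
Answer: $- \frac{\sqrt{402}}{382} \approx -0.052487$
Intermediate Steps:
$\frac{\sqrt{346 + r{\left(-14 \right)}}}{-382} = \frac{\sqrt{346 - -56}}{-382} = \sqrt{346 + 56} \left(- \frac{1}{382}\right) = \sqrt{402} \left(- \frac{1}{382}\right) = - \frac{\sqrt{402}}{382}$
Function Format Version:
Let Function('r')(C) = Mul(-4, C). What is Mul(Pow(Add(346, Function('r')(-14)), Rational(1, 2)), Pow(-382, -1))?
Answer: Mul(Rational(-1, 382), Pow(402, Rational(1, 2))) ≈ -0.052487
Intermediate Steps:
Mul(Pow(Add(346, Function('r')(-14)), Rational(1, 2)), Pow(-382, -1)) = Mul(Pow(Add(346, Mul(-4, -14)), Rational(1, 2)), Pow(-382, -1)) = Mul(Pow(Add(346, 56), Rational(1, 2)), Rational(-1, 382)) = Mul(Pow(402, Rational(1, 2)), Rational(-1, 382)) = Mul(Rational(-1, 382), Pow(402, Rational(1, 2)))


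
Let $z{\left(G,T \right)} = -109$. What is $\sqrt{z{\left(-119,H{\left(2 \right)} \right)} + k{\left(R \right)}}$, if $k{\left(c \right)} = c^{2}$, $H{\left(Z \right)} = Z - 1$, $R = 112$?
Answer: $\sqrt{12435} \approx 111.51$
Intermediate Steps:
$H{\left(Z \right)} = -1 + Z$ ($H{\left(Z \right)} = Z - 1 = -1 + Z$)
$\sqrt{z{\left(-119,H{\left(2 \right)} \right)} + k{\left(R \right)}} = \sqrt{-109 + 112^{2}} = \sqrt{-109 + 12544} = \sqrt{12435}$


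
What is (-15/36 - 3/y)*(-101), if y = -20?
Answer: 404/15 ≈ 26.933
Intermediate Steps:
(-15/36 - 3/y)*(-101) = (-15/36 - 3/(-20))*(-101) = (-15*1/36 - 3*(-1/20))*(-101) = (-5/12 + 3/20)*(-101) = -4/15*(-101) = 404/15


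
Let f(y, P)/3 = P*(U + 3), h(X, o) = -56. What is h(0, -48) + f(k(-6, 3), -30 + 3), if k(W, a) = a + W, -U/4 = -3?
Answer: -1271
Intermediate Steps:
U = 12 (U = -4*(-3) = 12)
k(W, a) = W + a
f(y, P) = 45*P (f(y, P) = 3*(P*(12 + 3)) = 3*(P*15) = 3*(15*P) = 45*P)
h(0, -48) + f(k(-6, 3), -30 + 3) = -56 + 45*(-30 + 3) = -56 + 45*(-27) = -56 - 1215 = -1271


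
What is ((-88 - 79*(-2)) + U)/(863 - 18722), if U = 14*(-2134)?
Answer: 29806/17859 ≈ 1.6690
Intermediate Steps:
U = -29876
((-88 - 79*(-2)) + U)/(863 - 18722) = ((-88 - 79*(-2)) - 29876)/(863 - 18722) = ((-88 + 158) - 29876)/(-17859) = (70 - 29876)*(-1/17859) = -29806*(-1/17859) = 29806/17859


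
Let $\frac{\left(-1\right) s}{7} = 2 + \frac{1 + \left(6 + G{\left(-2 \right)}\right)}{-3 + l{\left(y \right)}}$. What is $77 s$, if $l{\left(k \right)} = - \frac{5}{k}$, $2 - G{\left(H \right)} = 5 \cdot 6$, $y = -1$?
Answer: $\frac{9163}{2} \approx 4581.5$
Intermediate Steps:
$G{\left(H \right)} = -28$ ($G{\left(H \right)} = 2 - 5 \cdot 6 = 2 - 30 = -28$)
$s = \frac{119}{2}$ ($s = - 7 \left(2 + \frac{1 + \left(6 - 28\right)}{-3 - \frac{5}{-1}}\right) = - 7 \left(2 + \frac{1 - 22}{-3 - -5}\right) = - 7 \left(2 - \frac{21}{-3 + 5}\right) = - 7 \left(2 - \frac{21}{2}\right) = \left(-7\right) \left(- \frac{17}{2}\right) = \frac{119}{2} \approx 59.5$)
$77 s = 77 \cdot \frac{119}{2} = \frac{9163}{2}$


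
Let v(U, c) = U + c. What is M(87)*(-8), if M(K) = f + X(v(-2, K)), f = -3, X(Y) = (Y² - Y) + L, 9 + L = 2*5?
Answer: -57104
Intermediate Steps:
L = 1 (L = -9 + 2*5 = -9 + 10 = 1)
X(Y) = 1 + Y² - Y (X(Y) = (Y² - Y) + 1 = 1 + Y² - Y)
M(K) = (-2 + K)² - K (M(K) = -3 + (1 + (-2 + K)² - (-2 + K)) = -3 + (1 + (-2 + K)² + (2 - K)) = -3 + (3 + (-2 + K)² - K) = (-2 + K)² - K)
M(87)*(-8) = ((-2 + 87)² - 1*87)*(-8) = (85² - 87)*(-8) = (7225 - 87)*(-8) = 7138*(-8) = -57104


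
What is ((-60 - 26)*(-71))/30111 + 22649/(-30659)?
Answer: -494780185/923173149 ≈ -0.53596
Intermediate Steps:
((-60 - 26)*(-71))/30111 + 22649/(-30659) = -86*(-71)*(1/30111) + 22649*(-1/30659) = 6106*(1/30111) - 22649/30659 = 6106/30111 - 22649/30659 = -494780185/923173149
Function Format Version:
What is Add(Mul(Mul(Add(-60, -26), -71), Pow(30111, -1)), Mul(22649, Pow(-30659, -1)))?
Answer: Rational(-494780185, 923173149) ≈ -0.53596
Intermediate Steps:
Add(Mul(Mul(Add(-60, -26), -71), Pow(30111, -1)), Mul(22649, Pow(-30659, -1))) = Add(Mul(Mul(-86, -71), Rational(1, 30111)), Mul(22649, Rational(-1, 30659))) = Add(Mul(6106, Rational(1, 30111)), Rational(-22649, 30659)) = Add(Rational(6106, 30111), Rational(-22649, 30659)) = Rational(-494780185, 923173149)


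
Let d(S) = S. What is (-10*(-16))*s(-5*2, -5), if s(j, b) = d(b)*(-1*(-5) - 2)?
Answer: -2400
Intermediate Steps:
s(j, b) = 3*b (s(j, b) = b*(-1*(-5) - 2) = b*(5 - 2) = b*3 = 3*b)
(-10*(-16))*s(-5*2, -5) = (-10*(-16))*(3*(-5)) = 160*(-15) = -2400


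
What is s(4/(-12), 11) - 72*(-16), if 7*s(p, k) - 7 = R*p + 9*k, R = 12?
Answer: 8166/7 ≈ 1166.6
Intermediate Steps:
s(p, k) = 1 + 9*k/7 + 12*p/7 (s(p, k) = 1 + (12*p + 9*k)/7 = 1 + (9*k + 12*p)/7 = 1 + (9*k/7 + 12*p/7) = 1 + 9*k/7 + 12*p/7)
s(4/(-12), 11) - 72*(-16) = (1 + (9/7)*11 + 12*(4/(-12))/7) - 72*(-16) = (1 + 99/7 + 12*(4*(-1/12))/7) + 1152 = (1 + 99/7 + (12/7)*(-1/3)) + 1152 = (1 + 99/7 - 4/7) + 1152 = 102/7 + 1152 = 8166/7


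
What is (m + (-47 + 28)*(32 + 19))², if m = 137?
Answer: 692224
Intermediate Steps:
(m + (-47 + 28)*(32 + 19))² = (137 + (-47 + 28)*(32 + 19))² = (137 - 19*51)² = (137 - 969)² = (-832)² = 692224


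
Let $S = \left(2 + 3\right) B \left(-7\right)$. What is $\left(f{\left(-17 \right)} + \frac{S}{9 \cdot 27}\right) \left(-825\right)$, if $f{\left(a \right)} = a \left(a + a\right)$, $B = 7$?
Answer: $- \frac{38557475}{81} \approx -4.7602 \cdot 10^{5}$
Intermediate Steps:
$f{\left(a \right)} = 2 a^{2}$ ($f{\left(a \right)} = a 2 a = 2 a^{2}$)
$S = -245$ ($S = \left(2 + 3\right) 7 \left(-7\right) = 5 \cdot 7 \left(-7\right) = 35 \left(-7\right) = -245$)
$\left(f{\left(-17 \right)} + \frac{S}{9 \cdot 27}\right) \left(-825\right) = \left(2 \left(-17\right)^{2} - \frac{245}{9 \cdot 27}\right) \left(-825\right) = \left(2 \cdot 289 - \frac{245}{243}\right) \left(-825\right) = \left(578 - \frac{245}{243}\right) \left(-825\right) = \frac{140209}{243} \left(-825\right) = - \frac{38557475}{81}$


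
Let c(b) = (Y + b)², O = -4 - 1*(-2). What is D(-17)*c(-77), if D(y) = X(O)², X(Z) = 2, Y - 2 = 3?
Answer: 20736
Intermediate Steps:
Y = 5 (Y = 2 + 3 = 5)
O = -2 (O = -4 + 2 = -2)
c(b) = (5 + b)²
D(y) = 4 (D(y) = 2² = 4)
D(-17)*c(-77) = 4*(5 - 77)² = 4*(-72)² = 4*5184 = 20736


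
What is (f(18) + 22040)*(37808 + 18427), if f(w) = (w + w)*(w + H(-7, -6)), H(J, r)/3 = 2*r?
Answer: 1202979120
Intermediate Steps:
H(J, r) = 6*r (H(J, r) = 3*(2*r) = 6*r)
f(w) = 2*w*(-36 + w) (f(w) = (w + w)*(w + 6*(-6)) = (2*w)*(w - 36) = (2*w)*(-36 + w) = 2*w*(-36 + w))
(f(18) + 22040)*(37808 + 18427) = (2*18*(-36 + 18) + 22040)*(37808 + 18427) = (2*18*(-18) + 22040)*56235 = (-648 + 22040)*56235 = 21392*56235 = 1202979120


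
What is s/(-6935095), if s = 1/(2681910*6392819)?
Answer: -1/118901962463445557550 ≈ -8.4103e-21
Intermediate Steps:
s = 1/17144965204290 (s = (1/2681910)*(1/6392819) = 1/17144965204290 ≈ 5.8326e-14)
s/(-6935095) = (1/17144965204290)/(-6935095) = (1/17144965204290)*(-1/6935095) = -1/118901962463445557550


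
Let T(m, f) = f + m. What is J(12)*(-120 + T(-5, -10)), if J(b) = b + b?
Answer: -3240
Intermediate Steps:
J(b) = 2*b
J(12)*(-120 + T(-5, -10)) = (2*12)*(-120 + (-10 - 5)) = 24*(-120 - 15) = 24*(-135) = -3240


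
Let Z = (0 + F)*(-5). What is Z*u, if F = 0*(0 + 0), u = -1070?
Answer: 0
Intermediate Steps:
F = 0 (F = 0*0 = 0)
Z = 0 (Z = (0 + 0)*(-5) = 0*(-5) = 0)
Z*u = 0*(-1070) = 0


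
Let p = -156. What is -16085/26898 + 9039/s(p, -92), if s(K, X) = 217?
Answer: 239640577/5836866 ≈ 41.056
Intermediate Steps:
-16085/26898 + 9039/s(p, -92) = -16085/26898 + 9039/217 = 239640577/5836866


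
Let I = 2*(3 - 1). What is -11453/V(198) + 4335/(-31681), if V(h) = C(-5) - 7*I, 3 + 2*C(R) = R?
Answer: 362703773/1013792 ≈ 357.77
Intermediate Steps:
I = 4 (I = 2*2 = 4)
C(R) = -3/2 + R/2
V(h) = -32 (V(h) = (-3/2 + (½)*(-5)) - 7*4 = (-3/2 - 5/2) - 28 = -4 - 28 = -32)
-11453/V(198) + 4335/(-31681) = -11453/(-32) + 4335/(-31681) = -11453*(-1/32) + 4335*(-1/31681) = 11453/32 - 4335/31681 = 362703773/1013792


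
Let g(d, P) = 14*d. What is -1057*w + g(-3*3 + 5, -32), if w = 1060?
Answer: -1120476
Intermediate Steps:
-1057*w + g(-3*3 + 5, -32) = -1057*1060 + 14*(-3*3 + 5) = -1120420 + 14*(-9 + 5) = -1120420 + 14*(-4) = -1120420 - 56 = -1120476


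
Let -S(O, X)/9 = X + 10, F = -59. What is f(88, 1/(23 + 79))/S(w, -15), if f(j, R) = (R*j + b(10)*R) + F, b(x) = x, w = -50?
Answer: -592/459 ≈ -1.2898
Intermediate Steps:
S(O, X) = -90 - 9*X (S(O, X) = -9*(X + 10) = -9*(10 + X) = -90 - 9*X)
f(j, R) = -59 + 10*R + R*j (f(j, R) = (R*j + 10*R) - 59 = (10*R + R*j) - 59 = -59 + 10*R + R*j)
f(88, 1/(23 + 79))/S(w, -15) = (-59 + 10/(23 + 79) + 88/(23 + 79))/(-90 - 9*(-15)) = (-59 + 10/102 + 88/102)/(-90 + 135) = (-59 + 10*(1/102) + (1/102)*88)/45 = (-59 + 5/51 + 44/51)*(1/45) = -2960/51*1/45 = -592/459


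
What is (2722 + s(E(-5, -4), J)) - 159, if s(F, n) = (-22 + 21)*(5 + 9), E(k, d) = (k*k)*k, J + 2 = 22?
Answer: 2549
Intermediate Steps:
J = 20 (J = -2 + 22 = 20)
E(k, d) = k**3 (E(k, d) = k**2*k = k**3)
s(F, n) = -14 (s(F, n) = -1*14 = -14)
(2722 + s(E(-5, -4), J)) - 159 = (2722 - 14) - 159 = 2708 - 159 = 2549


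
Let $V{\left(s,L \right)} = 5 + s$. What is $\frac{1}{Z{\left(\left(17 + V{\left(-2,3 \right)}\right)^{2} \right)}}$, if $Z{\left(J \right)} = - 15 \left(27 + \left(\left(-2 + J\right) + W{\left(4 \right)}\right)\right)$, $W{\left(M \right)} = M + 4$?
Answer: $- \frac{1}{6495} \approx -0.00015396$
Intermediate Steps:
$W{\left(M \right)} = 4 + M$
$Z{\left(J \right)} = -495 - 15 J$ ($Z{\left(J \right)} = - 15 \left(27 + \left(\left(-2 + J\right) + \left(4 + 4\right)\right)\right) = - 15 \left(27 + \left(\left(-2 + J\right) + 8\right)\right) = - 15 \left(27 + \left(6 + J\right)\right) = - 15 \left(33 + J\right) = -495 - 15 J$)
$\frac{1}{Z{\left(\left(17 + V{\left(-2,3 \right)}\right)^{2} \right)}} = \frac{1}{-495 - 15 \left(17 + \left(5 - 2\right)\right)^{2}} = \frac{1}{-495 - 15 \left(17 + 3\right)^{2}} = \frac{1}{-495 - 15 \cdot 20^{2}} = \frac{1}{-495 - 6000} = \frac{1}{-6495} = - \frac{1}{6495}$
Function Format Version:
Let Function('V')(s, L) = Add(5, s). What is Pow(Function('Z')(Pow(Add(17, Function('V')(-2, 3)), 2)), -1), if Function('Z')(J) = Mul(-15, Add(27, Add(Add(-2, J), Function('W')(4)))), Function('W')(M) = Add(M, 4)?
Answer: Rational(-1, 6495) ≈ -0.00015396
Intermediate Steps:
Function('W')(M) = Add(4, M)
Function('Z')(J) = Add(-495, Mul(-15, J)) (Function('Z')(J) = Mul(-15, Add(27, Add(Add(-2, J), Add(4, 4)))) = Mul(-15, Add(27, Add(Add(-2, J), 8))) = Mul(-15, Add(27, Add(6, J))) = Mul(-15, Add(33, J)) = Add(-495, Mul(-15, J)))
Pow(Function('Z')(Pow(Add(17, Function('V')(-2, 3)), 2)), -1) = Pow(Add(-495, Mul(-15, Pow(Add(17, Add(5, -2)), 2))), -1) = Pow(Add(-495, Mul(-15, Pow(Add(17, 3), 2))), -1) = Pow(Add(-495, Mul(-15, Pow(20, 2))), -1) = Pow(Add(-495, Mul(-15, 400)), -1) = Pow(Add(-495, -6000), -1) = Pow(-6495, -1) = Rational(-1, 6495)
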